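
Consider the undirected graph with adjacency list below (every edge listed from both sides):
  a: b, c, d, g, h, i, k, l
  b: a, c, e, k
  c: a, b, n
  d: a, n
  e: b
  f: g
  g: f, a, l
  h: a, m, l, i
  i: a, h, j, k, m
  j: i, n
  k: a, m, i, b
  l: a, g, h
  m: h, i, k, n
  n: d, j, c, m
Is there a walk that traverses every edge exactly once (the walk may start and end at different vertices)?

No

Degrees: a:8, b:4, c:3, d:2, e:1, f:1, g:3, h:4, i:5, j:2, k:4, l:3, m:4, n:4
Odd-degree vertices: c, e, f, g, i, l (6 total).
An Eulerian trail requires 0 or 2 odd-degree vertices; here there are 6.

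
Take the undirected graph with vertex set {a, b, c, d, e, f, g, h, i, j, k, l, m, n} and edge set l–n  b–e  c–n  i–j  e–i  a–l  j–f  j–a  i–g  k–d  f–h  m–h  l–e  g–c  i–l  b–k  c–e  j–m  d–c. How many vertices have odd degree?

Degrees: a:2, b:2, c:4, d:2, e:4, f:2, g:2, h:2, i:4, j:4, k:2, l:4, m:2, n:2
Odd-degree vertices: none.

0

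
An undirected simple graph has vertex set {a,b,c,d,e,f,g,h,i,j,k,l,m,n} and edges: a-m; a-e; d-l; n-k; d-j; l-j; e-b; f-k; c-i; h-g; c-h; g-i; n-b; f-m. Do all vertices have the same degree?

Degrees: a:2, b:2, c:2, d:2, e:2, f:2, g:2, h:2, i:2, j:2, k:2, l:2, m:2, n:2
All degrees equal 2; the graph is regular.

Yes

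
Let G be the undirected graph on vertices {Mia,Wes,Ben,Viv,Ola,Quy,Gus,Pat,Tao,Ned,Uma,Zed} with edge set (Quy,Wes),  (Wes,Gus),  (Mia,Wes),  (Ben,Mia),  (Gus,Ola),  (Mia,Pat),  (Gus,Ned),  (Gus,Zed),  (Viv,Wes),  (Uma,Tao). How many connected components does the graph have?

Component: {Tao, Uma}
Component: {Mia, Wes, Ben, Viv, Ola, Quy, Gus, Pat, Ned, Zed}

2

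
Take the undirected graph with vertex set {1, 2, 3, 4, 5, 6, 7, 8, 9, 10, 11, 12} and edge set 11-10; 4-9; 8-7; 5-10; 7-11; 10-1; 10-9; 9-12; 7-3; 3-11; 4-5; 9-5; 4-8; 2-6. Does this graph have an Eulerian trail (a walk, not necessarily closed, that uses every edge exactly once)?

Degrees: 1:1, 2:1, 3:2, 4:3, 5:3, 6:1, 7:3, 8:2, 9:4, 10:4, 11:3, 12:1
Odd-degree vertices: 1, 2, 4, 5, 6, 7, 11, 12 (8 total).
An Eulerian trail requires 0 or 2 odd-degree vertices; here there are 8.

No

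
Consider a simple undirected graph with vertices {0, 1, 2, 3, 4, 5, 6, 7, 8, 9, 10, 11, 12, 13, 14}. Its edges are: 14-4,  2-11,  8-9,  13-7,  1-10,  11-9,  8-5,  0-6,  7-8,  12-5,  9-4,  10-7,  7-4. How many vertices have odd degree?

10

Degrees: 0:1, 1:1, 2:1, 3:0, 4:3, 5:2, 6:1, 7:4, 8:3, 9:3, 10:2, 11:2, 12:1, 13:1, 14:1
Odd-degree vertices: 0, 1, 2, 4, 6, 8, 9, 12, 13, 14.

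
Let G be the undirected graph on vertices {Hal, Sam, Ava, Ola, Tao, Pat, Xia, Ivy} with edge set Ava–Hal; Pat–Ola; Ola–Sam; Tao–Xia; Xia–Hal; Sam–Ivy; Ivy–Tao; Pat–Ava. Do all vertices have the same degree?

Yes

Degrees: Hal:2, Sam:2, Ava:2, Ola:2, Tao:2, Pat:2, Xia:2, Ivy:2
All degrees equal 2; the graph is regular.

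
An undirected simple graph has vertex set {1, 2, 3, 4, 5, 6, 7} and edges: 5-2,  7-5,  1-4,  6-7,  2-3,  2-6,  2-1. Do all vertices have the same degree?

No

Degrees: 1:2, 2:4, 3:1, 4:1, 5:2, 6:2, 7:2
Vertex 3 has degree 1 while 2 has degree 4, so the graph is not regular.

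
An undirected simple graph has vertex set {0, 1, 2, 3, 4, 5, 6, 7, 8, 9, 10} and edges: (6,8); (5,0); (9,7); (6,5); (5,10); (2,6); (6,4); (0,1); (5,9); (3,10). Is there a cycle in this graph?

|V| = 11, |E| = 10, number of components = 1.
A forest on 11 vertices with 1 component has exactly 10 edges, which matches — so no cycle.

No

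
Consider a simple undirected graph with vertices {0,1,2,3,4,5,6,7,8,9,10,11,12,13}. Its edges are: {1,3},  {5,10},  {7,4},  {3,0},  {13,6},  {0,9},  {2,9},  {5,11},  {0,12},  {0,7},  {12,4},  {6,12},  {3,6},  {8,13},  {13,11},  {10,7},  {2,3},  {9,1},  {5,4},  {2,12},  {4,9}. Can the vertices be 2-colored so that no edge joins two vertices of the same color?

A valid 2-coloring puts {3, 5, 7, 9, 12, 13} on one side and {0, 1, 2, 4, 6, 8, 10, 11} on the other; every edge crosses between the two sides.

Yes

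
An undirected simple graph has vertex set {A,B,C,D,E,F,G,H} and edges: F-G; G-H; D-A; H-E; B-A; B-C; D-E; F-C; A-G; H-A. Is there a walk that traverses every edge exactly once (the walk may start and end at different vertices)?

Yes

Degrees: A:4, B:2, C:2, D:2, E:2, F:2, G:3, H:3
Odd-degree vertices: G, H (2 total).
The non-isolated vertices are connected and exactly 2 have odd degree, so an Eulerian trail exists (from G to H).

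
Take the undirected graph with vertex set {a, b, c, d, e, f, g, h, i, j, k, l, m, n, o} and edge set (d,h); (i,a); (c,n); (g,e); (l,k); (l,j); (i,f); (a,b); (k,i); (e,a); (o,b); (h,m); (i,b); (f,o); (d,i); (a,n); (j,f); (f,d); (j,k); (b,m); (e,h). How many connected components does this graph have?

Component: {a, b, c, d, e, f, g, h, i, j, k, l, m, n, o}

1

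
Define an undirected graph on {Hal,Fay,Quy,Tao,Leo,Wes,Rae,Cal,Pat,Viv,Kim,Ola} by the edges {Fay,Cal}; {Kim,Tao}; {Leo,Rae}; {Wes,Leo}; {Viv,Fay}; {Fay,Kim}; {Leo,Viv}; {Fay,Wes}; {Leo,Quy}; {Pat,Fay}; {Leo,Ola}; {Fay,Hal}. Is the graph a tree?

No

The graph has 12 vertices and 12 edges.
Connected but with 12 > 11 edges, so it has a cycle and is not a tree.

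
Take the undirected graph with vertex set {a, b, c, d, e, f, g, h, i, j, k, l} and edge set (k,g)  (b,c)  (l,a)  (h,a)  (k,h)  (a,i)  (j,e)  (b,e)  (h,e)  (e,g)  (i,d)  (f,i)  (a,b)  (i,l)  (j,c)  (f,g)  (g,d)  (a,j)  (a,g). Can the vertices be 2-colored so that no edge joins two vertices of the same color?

No

The cycle a-i-l-a has length 3, which is odd, so the graph is not bipartite.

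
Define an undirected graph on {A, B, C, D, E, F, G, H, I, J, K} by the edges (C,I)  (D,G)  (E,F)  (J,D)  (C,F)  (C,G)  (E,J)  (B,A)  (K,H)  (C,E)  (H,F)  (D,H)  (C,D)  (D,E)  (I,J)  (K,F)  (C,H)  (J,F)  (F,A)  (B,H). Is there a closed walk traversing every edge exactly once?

No

Degrees: A:2, B:2, C:6, D:5, E:4, F:6, G:2, H:5, I:2, J:4, K:2
D, H have odd degree; an Eulerian circuit needs every degree to be even, so none exists.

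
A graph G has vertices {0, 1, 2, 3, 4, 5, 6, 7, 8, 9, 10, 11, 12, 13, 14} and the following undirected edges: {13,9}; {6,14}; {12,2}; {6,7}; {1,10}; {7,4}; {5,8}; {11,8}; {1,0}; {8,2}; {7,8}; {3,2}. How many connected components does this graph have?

Component: {9, 13}
Component: {0, 1, 10}
Component: {2, 3, 4, 5, 6, 7, 8, 11, 12, 14}

3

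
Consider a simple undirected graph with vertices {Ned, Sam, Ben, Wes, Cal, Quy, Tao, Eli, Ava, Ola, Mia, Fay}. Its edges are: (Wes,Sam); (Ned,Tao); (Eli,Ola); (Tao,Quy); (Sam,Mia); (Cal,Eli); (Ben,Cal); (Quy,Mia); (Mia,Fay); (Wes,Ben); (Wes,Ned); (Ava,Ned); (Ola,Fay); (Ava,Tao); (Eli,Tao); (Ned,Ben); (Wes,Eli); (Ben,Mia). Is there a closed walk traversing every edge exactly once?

Degrees: Ned:4, Sam:2, Ben:4, Wes:4, Cal:2, Quy:2, Tao:4, Eli:4, Ava:2, Ola:2, Mia:4, Fay:2
Every vertex has even degree and the edges form a single connected piece, so an Eulerian circuit exists.

Yes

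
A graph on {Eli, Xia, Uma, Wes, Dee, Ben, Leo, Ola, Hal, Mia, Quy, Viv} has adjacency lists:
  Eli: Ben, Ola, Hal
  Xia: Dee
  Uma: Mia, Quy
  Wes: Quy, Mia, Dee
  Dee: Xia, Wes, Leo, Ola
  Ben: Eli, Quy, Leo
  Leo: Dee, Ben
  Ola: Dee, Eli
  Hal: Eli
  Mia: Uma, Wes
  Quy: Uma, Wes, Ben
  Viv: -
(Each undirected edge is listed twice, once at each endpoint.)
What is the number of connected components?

2

Component: {Viv}
Component: {Eli, Xia, Uma, Wes, Dee, Ben, Leo, Ola, Hal, Mia, Quy}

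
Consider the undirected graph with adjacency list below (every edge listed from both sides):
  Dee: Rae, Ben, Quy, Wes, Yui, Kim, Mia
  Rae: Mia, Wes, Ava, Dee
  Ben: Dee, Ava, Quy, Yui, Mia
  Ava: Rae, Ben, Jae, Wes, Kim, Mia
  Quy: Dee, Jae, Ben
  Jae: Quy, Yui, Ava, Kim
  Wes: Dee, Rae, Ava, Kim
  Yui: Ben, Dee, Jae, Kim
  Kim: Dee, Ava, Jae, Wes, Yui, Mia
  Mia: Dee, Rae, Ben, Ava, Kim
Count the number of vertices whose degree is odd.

4

Degrees: Dee:7, Rae:4, Ben:5, Ava:6, Quy:3, Jae:4, Wes:4, Yui:4, Kim:6, Mia:5
Odd-degree vertices: Dee, Ben, Quy, Mia.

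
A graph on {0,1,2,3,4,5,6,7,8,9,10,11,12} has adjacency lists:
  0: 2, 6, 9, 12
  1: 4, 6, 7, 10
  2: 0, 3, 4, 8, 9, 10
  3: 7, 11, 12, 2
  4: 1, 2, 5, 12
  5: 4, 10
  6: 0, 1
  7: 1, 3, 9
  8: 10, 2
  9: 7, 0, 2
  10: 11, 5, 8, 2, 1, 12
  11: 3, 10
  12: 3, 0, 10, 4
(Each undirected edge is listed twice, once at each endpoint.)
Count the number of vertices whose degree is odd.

Degrees: 0:4, 1:4, 2:6, 3:4, 4:4, 5:2, 6:2, 7:3, 8:2, 9:3, 10:6, 11:2, 12:4
Odd-degree vertices: 7, 9.

2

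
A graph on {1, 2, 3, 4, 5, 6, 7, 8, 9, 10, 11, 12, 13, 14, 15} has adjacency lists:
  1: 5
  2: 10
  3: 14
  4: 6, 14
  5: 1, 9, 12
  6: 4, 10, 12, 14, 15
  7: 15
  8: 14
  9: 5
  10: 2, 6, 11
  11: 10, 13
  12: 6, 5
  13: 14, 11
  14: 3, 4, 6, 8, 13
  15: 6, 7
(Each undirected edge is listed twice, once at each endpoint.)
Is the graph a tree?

No

The graph has 15 vertices and 16 edges.
Connected but with 16 > 14 edges, so it has a cycle and is not a tree.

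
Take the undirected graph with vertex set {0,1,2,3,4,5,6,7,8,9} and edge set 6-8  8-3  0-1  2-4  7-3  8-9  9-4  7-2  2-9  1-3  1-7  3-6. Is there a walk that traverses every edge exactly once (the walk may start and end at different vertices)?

No

Degrees: 0:1, 1:3, 2:3, 3:4, 4:2, 5:0, 6:2, 7:3, 8:3, 9:3
Odd-degree vertices: 0, 1, 2, 7, 8, 9 (6 total).
An Eulerian trail requires 0 or 2 odd-degree vertices; here there are 6.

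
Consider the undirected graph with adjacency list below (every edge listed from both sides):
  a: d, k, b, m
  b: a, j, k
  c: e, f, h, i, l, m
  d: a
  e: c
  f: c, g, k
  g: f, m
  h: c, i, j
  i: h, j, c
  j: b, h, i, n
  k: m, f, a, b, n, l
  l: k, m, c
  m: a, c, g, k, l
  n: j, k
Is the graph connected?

Starting from a and exploring outward reaches every vertex (a, m, d, k, b, c, g, l, n, f, j, h, e, i); the graph is connected.

Yes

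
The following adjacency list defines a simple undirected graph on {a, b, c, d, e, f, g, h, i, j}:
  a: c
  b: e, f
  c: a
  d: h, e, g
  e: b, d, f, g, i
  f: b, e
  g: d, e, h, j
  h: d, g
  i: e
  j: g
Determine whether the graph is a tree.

No

The graph has 10 vertices and 11 edges.
It splits into 2 components, so it cannot be a tree.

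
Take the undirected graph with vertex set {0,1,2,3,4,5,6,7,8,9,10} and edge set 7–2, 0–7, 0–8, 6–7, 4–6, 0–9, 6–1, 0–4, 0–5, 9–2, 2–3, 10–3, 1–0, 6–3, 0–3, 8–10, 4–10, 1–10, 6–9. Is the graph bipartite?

Yes

Color {1, 3, 4, 5, 7, 8, 9} black and {0, 2, 6, 10} white. No edge joins two same-colored vertices, so the graph is bipartite.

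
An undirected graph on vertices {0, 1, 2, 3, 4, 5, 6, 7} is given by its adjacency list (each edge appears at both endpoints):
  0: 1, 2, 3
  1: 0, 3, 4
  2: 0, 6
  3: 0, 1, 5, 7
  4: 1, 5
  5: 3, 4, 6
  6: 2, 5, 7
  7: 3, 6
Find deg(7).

2

Neighbors of 7: 3, 6.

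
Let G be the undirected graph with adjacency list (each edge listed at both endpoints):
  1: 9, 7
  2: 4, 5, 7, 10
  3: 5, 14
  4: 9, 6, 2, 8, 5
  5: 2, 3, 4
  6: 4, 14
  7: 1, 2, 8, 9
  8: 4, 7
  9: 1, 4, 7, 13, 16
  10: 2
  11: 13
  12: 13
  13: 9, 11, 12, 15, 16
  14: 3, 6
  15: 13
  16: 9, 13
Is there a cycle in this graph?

Yes

The graph has 16 vertices, 21 edges, and 1 connected component.
One cycle is 4-5-3-14-6-4.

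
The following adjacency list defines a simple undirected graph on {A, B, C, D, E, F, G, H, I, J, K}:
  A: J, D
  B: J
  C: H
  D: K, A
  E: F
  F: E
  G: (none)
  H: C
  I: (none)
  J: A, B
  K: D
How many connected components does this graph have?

Component: {G}
Component: {I}
Component: {C, H}
Component: {E, F}
Component: {A, B, D, J, K}

5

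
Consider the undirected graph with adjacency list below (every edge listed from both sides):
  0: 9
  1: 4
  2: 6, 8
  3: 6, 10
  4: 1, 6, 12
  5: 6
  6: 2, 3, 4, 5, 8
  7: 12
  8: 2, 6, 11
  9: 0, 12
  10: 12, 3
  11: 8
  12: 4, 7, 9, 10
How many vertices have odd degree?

Degrees: 0:1, 1:1, 2:2, 3:2, 4:3, 5:1, 6:5, 7:1, 8:3, 9:2, 10:2, 11:1, 12:4
Odd-degree vertices: 0, 1, 4, 5, 6, 7, 8, 11.

8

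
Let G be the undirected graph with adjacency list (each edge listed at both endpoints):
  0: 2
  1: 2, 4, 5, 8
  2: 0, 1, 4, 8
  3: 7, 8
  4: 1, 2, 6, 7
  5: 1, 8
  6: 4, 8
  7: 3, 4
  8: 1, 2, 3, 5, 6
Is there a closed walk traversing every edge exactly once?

No

Degrees: 0:1, 1:4, 2:4, 3:2, 4:4, 5:2, 6:2, 7:2, 8:5
Vertices with odd degree: 0, 8. An Eulerian circuit requires all degrees even.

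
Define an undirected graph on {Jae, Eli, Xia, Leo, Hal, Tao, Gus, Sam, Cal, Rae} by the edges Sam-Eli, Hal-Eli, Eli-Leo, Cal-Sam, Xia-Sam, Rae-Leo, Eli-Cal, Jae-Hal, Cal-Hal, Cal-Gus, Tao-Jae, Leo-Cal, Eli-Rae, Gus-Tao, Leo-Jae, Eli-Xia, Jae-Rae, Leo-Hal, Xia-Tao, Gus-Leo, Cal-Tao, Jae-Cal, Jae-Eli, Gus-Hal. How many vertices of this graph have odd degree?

Degrees: Jae:6, Eli:7, Xia:3, Leo:6, Hal:5, Tao:4, Gus:4, Sam:3, Cal:7, Rae:3
Odd-degree vertices: Eli, Xia, Hal, Sam, Cal, Rae.

6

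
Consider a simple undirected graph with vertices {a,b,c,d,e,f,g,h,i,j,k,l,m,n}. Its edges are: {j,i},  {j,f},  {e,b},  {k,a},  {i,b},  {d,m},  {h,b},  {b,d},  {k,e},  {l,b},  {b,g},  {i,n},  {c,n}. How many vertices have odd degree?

Degrees: a:1, b:6, c:1, d:2, e:2, f:1, g:1, h:1, i:3, j:2, k:2, l:1, m:1, n:2
Odd-degree vertices: a, c, f, g, h, i, l, m.

8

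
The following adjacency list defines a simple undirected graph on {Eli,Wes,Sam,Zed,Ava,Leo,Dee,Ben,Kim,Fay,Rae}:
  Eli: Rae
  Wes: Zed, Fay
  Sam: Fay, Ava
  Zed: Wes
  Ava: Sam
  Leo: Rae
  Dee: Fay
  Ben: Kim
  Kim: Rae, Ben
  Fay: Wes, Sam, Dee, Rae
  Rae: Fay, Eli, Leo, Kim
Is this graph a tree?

Yes

|V| = 11, |E| = 10.
Connected and |E| = |V| - 1, which characterizes a tree.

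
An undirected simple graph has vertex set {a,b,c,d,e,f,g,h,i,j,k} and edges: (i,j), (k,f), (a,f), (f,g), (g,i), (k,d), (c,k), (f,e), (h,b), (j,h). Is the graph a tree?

Yes

The graph has 11 vertices and 10 edges.
Connected and |E| = |V| - 1, which characterizes a tree.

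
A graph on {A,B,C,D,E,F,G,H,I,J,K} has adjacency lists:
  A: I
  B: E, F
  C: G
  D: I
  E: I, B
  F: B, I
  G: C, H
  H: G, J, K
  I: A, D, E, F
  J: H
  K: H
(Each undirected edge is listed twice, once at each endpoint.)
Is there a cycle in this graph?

Yes

The graph has 11 vertices, 10 edges, and 2 connected components.
Since 10 > 11 - 2, a cycle must exist; for instance I-E-B-F-I.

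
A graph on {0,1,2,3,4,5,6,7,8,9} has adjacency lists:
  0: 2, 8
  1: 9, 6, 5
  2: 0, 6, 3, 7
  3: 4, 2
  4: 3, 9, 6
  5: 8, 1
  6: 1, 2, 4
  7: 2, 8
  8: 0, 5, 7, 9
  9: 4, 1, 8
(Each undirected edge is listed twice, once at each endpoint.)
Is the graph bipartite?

Color {1, 2, 4, 8} black and {0, 3, 5, 6, 7, 9} white. No edge joins two same-colored vertices, so the graph is bipartite.

Yes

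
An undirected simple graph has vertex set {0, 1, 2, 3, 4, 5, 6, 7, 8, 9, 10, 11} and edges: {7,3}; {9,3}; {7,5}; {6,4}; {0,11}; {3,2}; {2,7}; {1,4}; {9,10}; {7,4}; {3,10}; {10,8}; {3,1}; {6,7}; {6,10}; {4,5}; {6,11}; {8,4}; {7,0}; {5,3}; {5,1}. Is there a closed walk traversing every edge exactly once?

No

Degrees: 0:2, 1:3, 2:2, 3:6, 4:5, 5:4, 6:4, 7:6, 8:2, 9:2, 10:4, 11:2
Vertices with odd degree: 1, 4. An Eulerian circuit requires all degrees even.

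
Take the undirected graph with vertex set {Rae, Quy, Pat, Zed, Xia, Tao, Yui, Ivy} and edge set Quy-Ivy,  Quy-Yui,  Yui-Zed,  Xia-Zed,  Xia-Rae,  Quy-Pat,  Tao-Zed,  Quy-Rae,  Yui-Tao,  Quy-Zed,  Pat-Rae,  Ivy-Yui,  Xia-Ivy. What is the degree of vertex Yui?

4

Neighbors of Yui: Quy, Zed, Tao, Ivy.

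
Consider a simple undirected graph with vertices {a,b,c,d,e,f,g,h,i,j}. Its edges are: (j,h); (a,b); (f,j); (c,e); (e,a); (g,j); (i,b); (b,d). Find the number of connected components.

2

Component: {f, g, h, j}
Component: {a, b, c, d, e, i}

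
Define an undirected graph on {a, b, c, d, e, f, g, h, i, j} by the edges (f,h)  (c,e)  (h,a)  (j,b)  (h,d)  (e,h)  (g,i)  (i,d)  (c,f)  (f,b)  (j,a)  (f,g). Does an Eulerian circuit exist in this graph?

Degrees: a:2, b:2, c:2, d:2, e:2, f:4, g:2, h:4, i:2, j:2
All degrees are even and the non-isolated vertices are connected — an Eulerian circuit exists.

Yes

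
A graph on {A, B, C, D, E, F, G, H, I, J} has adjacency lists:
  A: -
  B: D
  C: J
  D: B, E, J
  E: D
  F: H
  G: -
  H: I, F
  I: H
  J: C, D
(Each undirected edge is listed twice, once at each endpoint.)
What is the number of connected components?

4

Component: {A}
Component: {G}
Component: {F, H, I}
Component: {B, C, D, E, J}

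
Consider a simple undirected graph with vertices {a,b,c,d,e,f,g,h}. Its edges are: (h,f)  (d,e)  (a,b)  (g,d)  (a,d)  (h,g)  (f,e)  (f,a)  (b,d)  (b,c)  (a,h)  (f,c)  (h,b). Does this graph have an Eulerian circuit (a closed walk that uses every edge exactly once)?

Yes

Degrees: a:4, b:4, c:2, d:4, e:2, f:4, g:2, h:4
All degrees are even and the non-isolated vertices are connected — an Eulerian circuit exists.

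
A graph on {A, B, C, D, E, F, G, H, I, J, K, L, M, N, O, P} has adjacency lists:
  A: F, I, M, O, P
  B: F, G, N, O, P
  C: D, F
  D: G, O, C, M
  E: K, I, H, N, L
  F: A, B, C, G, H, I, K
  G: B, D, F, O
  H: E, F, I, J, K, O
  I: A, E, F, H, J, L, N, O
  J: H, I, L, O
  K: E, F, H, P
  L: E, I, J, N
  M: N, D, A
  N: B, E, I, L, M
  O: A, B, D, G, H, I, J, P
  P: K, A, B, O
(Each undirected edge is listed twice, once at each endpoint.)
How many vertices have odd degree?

Degrees: A:5, B:5, C:2, D:4, E:5, F:7, G:4, H:6, I:8, J:4, K:4, L:4, M:3, N:5, O:8, P:4
Odd-degree vertices: A, B, E, F, M, N.

6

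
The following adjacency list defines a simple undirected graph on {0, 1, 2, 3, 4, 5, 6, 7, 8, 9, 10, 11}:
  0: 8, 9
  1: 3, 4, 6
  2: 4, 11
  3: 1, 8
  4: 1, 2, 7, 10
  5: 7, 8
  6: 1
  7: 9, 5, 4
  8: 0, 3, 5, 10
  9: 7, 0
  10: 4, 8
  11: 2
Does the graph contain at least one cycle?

Yes

The graph has 12 vertices, 14 edges, and 1 connected component.
Since 14 > 12 - 1, a cycle must exist; for instance 0-8-10-4-7-9-0.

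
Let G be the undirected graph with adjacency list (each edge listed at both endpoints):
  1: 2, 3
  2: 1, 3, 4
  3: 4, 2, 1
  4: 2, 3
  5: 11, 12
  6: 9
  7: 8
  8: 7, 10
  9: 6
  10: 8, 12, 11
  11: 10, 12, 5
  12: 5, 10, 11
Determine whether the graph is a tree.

|V| = 12, |E| = 13.
It splits into 3 components, so it cannot be a tree.

No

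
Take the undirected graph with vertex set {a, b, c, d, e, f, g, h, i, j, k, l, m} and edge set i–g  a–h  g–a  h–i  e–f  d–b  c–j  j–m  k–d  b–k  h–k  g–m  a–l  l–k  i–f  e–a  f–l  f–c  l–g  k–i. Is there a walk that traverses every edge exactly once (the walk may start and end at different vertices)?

Yes

Degrees: a:4, b:2, c:2, d:2, e:2, f:4, g:4, h:3, i:4, j:2, k:5, l:4, m:2
Odd-degree vertices: h, k (2 total).
The non-isolated vertices are connected and exactly 2 have odd degree, so an Eulerian trail exists (from h to k).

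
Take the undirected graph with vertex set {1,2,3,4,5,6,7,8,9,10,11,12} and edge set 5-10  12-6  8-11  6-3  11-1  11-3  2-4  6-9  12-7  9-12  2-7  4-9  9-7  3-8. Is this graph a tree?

|V| = 12, |E| = 14.
It is not connected, so it is not a tree.

No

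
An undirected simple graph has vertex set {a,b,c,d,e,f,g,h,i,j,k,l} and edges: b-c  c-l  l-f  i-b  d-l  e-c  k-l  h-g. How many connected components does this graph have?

Component: {a}
Component: {j}
Component: {g, h}
Component: {b, c, d, e, f, i, k, l}

4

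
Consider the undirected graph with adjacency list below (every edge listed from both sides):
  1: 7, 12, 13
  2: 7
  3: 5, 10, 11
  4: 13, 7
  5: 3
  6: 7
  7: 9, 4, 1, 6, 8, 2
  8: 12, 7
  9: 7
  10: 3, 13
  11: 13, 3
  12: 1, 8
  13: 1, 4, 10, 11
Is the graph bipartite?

Yes

Partition the vertices as {3, 7, 12, 13} vs {1, 2, 4, 5, 6, 8, 9, 10, 11}. Each listed edge has one endpoint in each part, so the graph is bipartite.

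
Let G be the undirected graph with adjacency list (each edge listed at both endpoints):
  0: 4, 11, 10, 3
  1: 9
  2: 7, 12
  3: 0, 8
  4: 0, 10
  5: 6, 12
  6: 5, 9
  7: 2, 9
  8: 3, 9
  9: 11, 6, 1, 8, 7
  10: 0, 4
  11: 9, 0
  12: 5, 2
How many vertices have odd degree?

2

Degrees: 0:4, 1:1, 2:2, 3:2, 4:2, 5:2, 6:2, 7:2, 8:2, 9:5, 10:2, 11:2, 12:2
Odd-degree vertices: 1, 9.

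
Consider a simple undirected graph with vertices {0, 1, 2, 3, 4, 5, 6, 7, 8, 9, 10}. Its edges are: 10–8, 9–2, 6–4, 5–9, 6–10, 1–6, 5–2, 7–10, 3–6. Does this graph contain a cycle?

Yes

|V| = 11, |E| = 9, number of components = 3.
Since 9 > 11 - 3, a cycle must exist; for instance 2-5-9-2.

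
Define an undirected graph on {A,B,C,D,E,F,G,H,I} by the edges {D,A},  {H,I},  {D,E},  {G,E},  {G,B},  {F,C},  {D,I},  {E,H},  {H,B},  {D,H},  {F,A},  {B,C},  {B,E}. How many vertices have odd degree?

0

Degrees: A:2, B:4, C:2, D:4, E:4, F:2, G:2, H:4, I:2
Odd-degree vertices: none.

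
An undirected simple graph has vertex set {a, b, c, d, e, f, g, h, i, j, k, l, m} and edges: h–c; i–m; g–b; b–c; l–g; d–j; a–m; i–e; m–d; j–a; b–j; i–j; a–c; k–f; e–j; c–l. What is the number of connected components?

Component: {f, k}
Component: {a, b, c, d, e, g, h, i, j, l, m}

2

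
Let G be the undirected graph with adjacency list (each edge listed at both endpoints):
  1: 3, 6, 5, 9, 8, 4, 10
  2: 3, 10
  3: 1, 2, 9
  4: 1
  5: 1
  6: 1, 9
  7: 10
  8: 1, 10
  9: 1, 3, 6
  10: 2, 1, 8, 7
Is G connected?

Yes

Starting from 1 and exploring outward reaches every vertex (1, 10, 5, 3, 6, 4, 9, 8, 2, 7); the graph is connected.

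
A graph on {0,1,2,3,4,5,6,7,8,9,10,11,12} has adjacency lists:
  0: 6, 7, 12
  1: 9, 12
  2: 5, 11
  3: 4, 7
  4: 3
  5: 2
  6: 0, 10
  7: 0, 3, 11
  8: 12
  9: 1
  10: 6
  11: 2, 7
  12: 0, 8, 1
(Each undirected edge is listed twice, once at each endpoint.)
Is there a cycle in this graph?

|V| = 13, |E| = 12, number of components = 1.
A forest on 13 vertices with 1 component has exactly 12 edges, which matches — so no cycle.

No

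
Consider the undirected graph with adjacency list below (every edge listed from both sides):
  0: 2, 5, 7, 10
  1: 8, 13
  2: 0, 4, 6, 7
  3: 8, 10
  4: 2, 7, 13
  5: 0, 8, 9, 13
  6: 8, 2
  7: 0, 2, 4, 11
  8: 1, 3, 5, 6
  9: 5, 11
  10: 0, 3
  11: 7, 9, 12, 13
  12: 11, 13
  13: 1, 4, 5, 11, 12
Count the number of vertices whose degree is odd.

2

Degrees: 0:4, 1:2, 2:4, 3:2, 4:3, 5:4, 6:2, 7:4, 8:4, 9:2, 10:2, 11:4, 12:2, 13:5
Odd-degree vertices: 4, 13.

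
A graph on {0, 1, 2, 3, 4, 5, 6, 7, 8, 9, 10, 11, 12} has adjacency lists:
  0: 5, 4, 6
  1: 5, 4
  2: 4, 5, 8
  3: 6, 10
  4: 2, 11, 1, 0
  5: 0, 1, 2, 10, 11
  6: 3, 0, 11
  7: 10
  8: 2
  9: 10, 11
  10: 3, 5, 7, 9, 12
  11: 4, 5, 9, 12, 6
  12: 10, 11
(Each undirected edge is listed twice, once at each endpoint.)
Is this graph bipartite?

The cycle 11-6-3-10-12-11 has length 5, which is odd, so the graph is not bipartite.

No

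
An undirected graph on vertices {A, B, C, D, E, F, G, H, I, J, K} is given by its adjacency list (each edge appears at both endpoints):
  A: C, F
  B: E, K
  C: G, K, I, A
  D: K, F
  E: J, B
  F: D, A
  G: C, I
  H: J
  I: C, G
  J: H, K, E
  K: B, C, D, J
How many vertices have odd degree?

Degrees: A:2, B:2, C:4, D:2, E:2, F:2, G:2, H:1, I:2, J:3, K:4
Odd-degree vertices: H, J.

2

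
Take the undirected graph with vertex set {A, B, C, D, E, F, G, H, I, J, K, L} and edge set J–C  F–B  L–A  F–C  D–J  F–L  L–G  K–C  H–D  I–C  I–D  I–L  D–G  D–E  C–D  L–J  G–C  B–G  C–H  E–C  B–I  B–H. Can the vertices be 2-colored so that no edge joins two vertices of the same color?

No

The cycle D-C-G-D has length 3, which is odd, so the graph is not bipartite.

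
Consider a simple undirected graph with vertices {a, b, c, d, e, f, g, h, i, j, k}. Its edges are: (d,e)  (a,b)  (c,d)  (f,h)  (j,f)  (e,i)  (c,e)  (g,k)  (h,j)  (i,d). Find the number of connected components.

4

Component: {a, b}
Component: {g, k}
Component: {f, h, j}
Component: {c, d, e, i}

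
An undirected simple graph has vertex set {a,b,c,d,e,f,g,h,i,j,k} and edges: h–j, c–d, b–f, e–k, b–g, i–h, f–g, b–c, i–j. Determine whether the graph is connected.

Component: {a}
Component: {e, k}
Component: {h, i, j}
Component: {b, c, d, f, g}
No edge joins these 4 groups, so the graph is disconnected.

No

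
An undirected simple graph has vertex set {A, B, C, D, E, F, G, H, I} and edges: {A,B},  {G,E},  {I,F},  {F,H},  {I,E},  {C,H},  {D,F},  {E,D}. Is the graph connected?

No

Component: {A, B}
Component: {C, D, E, F, G, H, I}
There are 2 separate components, so the graph is not connected.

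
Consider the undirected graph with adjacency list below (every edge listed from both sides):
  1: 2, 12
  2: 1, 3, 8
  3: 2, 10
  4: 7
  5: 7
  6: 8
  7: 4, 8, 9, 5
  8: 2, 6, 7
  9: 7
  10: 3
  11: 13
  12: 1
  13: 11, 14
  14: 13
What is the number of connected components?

2

Component: {11, 13, 14}
Component: {1, 2, 3, 4, 5, 6, 7, 8, 9, 10, 12}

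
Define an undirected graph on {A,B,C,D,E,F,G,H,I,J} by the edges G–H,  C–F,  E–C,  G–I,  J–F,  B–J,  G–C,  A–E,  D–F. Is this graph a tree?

The graph has 10 vertices and 9 edges.
Connected and |E| = |V| - 1, which characterizes a tree.

Yes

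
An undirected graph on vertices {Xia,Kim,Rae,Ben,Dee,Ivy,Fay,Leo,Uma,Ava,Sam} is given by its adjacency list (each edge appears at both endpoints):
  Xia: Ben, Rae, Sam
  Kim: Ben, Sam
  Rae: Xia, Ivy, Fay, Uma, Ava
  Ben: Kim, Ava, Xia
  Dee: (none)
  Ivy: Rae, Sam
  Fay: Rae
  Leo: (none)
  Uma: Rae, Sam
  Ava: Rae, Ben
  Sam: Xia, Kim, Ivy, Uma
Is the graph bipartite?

A valid 2-coloring puts {Rae, Ben, Dee, Leo, Sam} on one side and {Xia, Kim, Ivy, Fay, Uma, Ava} on the other; every edge crosses between the two sides.

Yes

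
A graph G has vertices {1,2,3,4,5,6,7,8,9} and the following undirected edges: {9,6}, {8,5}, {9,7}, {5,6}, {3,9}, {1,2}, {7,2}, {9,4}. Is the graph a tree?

|V| = 9, |E| = 8.
Connected and |E| = |V| - 1, which characterizes a tree.

Yes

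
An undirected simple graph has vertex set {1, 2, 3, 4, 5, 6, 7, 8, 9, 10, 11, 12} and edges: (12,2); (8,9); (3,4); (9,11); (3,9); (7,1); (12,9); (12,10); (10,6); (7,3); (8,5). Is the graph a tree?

The graph has 12 vertices and 11 edges.
Connected and |E| = |V| - 1, which characterizes a tree.

Yes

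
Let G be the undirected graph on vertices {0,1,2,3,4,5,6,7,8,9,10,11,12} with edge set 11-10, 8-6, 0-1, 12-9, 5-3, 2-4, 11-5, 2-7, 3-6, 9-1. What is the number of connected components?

3

Component: {2, 4, 7}
Component: {0, 1, 9, 12}
Component: {3, 5, 6, 8, 10, 11}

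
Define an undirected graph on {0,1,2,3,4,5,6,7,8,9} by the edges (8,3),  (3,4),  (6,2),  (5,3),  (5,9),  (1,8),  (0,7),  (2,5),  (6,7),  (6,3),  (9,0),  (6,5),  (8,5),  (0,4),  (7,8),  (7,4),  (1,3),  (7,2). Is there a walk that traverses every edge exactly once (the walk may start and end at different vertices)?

No

Degrees: 0:3, 1:2, 2:3, 3:5, 4:3, 5:5, 6:4, 7:5, 8:4, 9:2
Odd-degree vertices: 0, 2, 3, 4, 5, 7 (6 total).
With 6 odd-degree vertices (more than two), no single trail can use every edge.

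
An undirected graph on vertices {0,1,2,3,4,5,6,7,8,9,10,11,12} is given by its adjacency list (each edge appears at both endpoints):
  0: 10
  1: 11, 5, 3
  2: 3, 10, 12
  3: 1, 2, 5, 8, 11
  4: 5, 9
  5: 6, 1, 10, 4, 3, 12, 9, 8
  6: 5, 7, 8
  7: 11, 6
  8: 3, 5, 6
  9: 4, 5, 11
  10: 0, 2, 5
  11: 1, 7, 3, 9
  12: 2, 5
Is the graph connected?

Starting from 0 and exploring outward reaches every vertex (0, 10, 5, 2, 9, 6, 12, 3, 1, 4, 8, 11, 7); the graph is connected.

Yes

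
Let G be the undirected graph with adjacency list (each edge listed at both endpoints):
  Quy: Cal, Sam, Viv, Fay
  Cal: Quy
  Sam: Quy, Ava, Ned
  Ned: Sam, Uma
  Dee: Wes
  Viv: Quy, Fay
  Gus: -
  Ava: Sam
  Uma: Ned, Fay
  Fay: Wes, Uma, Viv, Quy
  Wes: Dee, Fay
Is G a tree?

|V| = 11, |E| = 11.
It is not connected, so it is not a tree.

No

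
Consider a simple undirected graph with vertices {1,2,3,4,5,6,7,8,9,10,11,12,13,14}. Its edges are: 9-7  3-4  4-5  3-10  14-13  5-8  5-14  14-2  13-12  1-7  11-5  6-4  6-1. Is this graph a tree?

|V| = 14, |E| = 13.
Connected and |E| = |V| - 1, which characterizes a tree.

Yes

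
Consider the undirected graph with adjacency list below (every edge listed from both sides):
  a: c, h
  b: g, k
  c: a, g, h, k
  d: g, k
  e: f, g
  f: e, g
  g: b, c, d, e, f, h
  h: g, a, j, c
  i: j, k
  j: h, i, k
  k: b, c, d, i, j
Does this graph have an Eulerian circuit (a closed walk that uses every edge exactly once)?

Degrees: a:2, b:2, c:4, d:2, e:2, f:2, g:6, h:4, i:2, j:3, k:5
Vertices with odd degree: j, k. An Eulerian circuit requires all degrees even.

No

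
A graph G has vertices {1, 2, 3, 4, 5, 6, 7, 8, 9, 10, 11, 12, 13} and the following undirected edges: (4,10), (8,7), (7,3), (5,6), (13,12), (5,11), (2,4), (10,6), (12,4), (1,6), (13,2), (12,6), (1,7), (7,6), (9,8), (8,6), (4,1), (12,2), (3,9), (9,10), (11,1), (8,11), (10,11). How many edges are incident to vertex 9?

Neighbors of 9: 3, 8, 10.

3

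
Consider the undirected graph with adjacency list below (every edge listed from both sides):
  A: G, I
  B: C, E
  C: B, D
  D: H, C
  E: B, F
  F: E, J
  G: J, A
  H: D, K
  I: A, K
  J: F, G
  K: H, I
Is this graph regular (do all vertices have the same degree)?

Degrees: A:2, B:2, C:2, D:2, E:2, F:2, G:2, H:2, I:2, J:2, K:2
All degrees equal 2; the graph is regular.

Yes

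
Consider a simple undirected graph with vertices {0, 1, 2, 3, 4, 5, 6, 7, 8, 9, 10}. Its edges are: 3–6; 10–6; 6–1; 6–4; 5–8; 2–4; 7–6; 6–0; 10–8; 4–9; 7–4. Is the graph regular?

No

Degrees: 0:1, 1:1, 2:1, 3:1, 4:4, 5:1, 6:6, 7:2, 8:2, 9:1, 10:2
Degrees are not all equal (e.g. deg(0)=1 but deg(6)=6); not regular.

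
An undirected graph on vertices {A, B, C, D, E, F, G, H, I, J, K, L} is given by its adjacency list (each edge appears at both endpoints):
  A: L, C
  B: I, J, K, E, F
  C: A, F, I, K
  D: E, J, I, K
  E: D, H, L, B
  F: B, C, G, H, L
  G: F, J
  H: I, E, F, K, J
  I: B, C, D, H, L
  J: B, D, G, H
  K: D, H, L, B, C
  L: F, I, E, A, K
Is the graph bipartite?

Color {B, C, D, G, H, L} black and {A, E, F, I, J, K} white. No edge joins two same-colored vertices, so the graph is bipartite.

Yes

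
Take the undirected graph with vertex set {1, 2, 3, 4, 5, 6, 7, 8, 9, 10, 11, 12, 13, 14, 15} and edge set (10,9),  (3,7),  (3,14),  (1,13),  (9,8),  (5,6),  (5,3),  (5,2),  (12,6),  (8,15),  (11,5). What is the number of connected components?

Component: {4}
Component: {1, 13}
Component: {8, 9, 10, 15}
Component: {2, 3, 5, 6, 7, 11, 12, 14}

4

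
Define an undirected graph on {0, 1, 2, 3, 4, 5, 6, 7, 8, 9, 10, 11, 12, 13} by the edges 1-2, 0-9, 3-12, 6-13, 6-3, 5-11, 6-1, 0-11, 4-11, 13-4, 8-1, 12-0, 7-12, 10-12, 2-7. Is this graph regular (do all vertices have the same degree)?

No

Degrees: 0:3, 1:3, 2:2, 3:2, 4:2, 5:1, 6:3, 7:2, 8:1, 9:1, 10:1, 11:3, 12:4, 13:2
Vertex 5 has degree 1 while 12 has degree 4, so the graph is not regular.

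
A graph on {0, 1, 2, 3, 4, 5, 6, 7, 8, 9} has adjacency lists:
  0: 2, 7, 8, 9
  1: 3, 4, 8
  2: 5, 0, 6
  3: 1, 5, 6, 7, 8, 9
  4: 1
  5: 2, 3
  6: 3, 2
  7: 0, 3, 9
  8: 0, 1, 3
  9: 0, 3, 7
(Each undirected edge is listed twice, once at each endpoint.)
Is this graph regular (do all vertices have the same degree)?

Degrees: 0:4, 1:3, 2:3, 3:6, 4:1, 5:2, 6:2, 7:3, 8:3, 9:3
Degrees are not all equal (e.g. deg(4)=1 but deg(3)=6); not regular.

No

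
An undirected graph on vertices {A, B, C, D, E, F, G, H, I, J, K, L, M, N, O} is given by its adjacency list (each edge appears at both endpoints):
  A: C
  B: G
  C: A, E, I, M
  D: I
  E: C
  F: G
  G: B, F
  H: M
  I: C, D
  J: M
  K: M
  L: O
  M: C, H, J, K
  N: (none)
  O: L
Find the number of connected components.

4

Component: {N}
Component: {L, O}
Component: {B, F, G}
Component: {A, C, D, E, H, I, J, K, M}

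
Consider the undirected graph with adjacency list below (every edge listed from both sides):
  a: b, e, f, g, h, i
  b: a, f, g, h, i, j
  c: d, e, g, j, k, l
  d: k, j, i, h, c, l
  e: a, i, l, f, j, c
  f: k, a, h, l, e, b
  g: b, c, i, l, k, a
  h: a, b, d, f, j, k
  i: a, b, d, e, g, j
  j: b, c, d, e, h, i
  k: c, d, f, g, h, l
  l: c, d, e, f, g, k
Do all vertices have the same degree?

Yes

Degrees: a:6, b:6, c:6, d:6, e:6, f:6, g:6, h:6, i:6, j:6, k:6, l:6
Every vertex has degree 6, so the graph is 6-regular.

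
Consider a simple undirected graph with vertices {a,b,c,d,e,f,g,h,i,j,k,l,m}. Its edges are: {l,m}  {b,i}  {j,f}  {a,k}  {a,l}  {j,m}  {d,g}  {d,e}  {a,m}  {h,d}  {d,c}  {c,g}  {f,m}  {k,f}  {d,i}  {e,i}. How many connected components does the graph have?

Component: {a, f, j, k, l, m}
Component: {b, c, d, e, g, h, i}

2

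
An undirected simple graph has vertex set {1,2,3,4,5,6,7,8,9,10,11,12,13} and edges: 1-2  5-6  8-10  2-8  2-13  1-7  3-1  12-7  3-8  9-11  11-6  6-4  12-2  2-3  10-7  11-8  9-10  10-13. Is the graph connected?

Yes

A breadth-first search from 1 visits 1, 7, 3, 2, 10, 12, 8, 13, 9, 11, 6, 5, 4 — all 13 vertices — so the graph is connected.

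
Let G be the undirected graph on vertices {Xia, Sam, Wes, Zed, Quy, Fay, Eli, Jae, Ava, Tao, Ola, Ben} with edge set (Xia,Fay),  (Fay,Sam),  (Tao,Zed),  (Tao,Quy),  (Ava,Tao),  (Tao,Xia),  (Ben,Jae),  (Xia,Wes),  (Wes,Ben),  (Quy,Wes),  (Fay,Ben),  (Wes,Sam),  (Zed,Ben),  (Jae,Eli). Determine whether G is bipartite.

No

Zed-Tao-Xia-Fay-Ben-Zed is an odd cycle (length 5), and a bipartite graph can contain only even cycles.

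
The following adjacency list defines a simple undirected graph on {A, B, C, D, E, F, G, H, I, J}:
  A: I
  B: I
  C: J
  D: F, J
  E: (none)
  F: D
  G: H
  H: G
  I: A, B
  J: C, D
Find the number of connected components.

Component: {E}
Component: {G, H}
Component: {A, B, I}
Component: {C, D, F, J}

4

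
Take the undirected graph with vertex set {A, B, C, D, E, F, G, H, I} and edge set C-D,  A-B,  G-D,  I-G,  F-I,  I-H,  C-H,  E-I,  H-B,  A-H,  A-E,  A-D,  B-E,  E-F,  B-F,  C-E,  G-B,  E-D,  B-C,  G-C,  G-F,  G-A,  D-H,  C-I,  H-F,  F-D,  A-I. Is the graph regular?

Yes

Degrees: A:6, B:6, C:6, D:6, E:6, F:6, G:6, H:6, I:6
Every vertex has degree 6, so the graph is 6-regular.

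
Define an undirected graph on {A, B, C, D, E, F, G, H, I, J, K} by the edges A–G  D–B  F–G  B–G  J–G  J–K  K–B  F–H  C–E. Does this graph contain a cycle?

The graph has 11 vertices, 9 edges, and 3 connected components.
Since 9 > 11 - 3, a cycle must exist; for instance G-B-K-J-G.

Yes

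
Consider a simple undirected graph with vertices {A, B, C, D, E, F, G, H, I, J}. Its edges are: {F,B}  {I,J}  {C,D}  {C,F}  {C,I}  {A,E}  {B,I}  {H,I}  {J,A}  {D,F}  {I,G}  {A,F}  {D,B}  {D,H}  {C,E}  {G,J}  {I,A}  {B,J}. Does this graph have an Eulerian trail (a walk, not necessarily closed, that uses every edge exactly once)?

Yes

Degrees: A:4, B:4, C:4, D:4, E:2, F:4, G:2, H:2, I:6, J:4
Odd-degree vertices: none (0 total).
With 0 odd-degree vertices and all edges in one connected piece, an Eulerian trail exists.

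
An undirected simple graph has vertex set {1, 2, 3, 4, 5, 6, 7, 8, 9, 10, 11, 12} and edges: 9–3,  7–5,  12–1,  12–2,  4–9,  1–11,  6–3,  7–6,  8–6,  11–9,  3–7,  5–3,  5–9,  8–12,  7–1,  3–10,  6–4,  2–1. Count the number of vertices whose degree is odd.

4

Degrees: 1:4, 2:2, 3:5, 4:2, 5:3, 6:4, 7:4, 8:2, 9:4, 10:1, 11:2, 12:3
Odd-degree vertices: 3, 5, 10, 12.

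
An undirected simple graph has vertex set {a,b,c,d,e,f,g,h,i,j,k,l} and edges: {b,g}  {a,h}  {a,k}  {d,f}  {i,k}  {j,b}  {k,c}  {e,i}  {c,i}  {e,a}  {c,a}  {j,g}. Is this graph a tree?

|V| = 12, |E| = 12.
It splits into 4 components, so it cannot be a tree.

No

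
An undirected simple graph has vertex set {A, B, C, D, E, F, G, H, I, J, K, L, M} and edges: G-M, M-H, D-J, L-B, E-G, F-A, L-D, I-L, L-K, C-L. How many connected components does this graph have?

Component: {A, F}
Component: {E, G, H, M}
Component: {B, C, D, I, J, K, L}

3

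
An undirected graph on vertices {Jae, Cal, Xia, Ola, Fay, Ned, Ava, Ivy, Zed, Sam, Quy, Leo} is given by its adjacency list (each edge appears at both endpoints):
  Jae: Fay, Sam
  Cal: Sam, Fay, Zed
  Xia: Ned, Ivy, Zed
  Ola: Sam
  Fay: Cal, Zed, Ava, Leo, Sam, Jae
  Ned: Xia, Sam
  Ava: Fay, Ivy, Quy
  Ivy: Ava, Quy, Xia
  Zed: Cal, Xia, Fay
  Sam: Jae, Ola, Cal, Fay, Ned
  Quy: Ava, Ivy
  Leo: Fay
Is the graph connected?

Starting from Jae and exploring outward reaches every vertex (Jae, Fay, Sam, Leo, Ava, Cal, Zed, Ned, Ola, Quy, Ivy, Xia); the graph is connected.

Yes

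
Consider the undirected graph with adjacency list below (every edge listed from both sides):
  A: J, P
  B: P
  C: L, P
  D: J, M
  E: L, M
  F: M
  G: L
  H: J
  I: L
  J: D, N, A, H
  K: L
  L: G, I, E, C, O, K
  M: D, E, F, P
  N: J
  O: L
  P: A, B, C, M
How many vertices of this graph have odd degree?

8

Degrees: A:2, B:1, C:2, D:2, E:2, F:1, G:1, H:1, I:1, J:4, K:1, L:6, M:4, N:1, O:1, P:4
Odd-degree vertices: B, F, G, H, I, K, N, O.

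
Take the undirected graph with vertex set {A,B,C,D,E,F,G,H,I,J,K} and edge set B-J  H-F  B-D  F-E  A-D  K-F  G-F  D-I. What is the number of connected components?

Component: {C}
Component: {A, B, D, I, J}
Component: {E, F, G, H, K}

3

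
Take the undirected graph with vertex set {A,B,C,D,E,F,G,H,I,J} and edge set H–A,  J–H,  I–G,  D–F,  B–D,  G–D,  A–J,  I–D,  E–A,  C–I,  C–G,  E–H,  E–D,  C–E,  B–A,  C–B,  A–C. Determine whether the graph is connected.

Yes

A breadth-first search from A visits A, C, J, E, H, B, I, G, D, F — all 10 vertices — so the graph is connected.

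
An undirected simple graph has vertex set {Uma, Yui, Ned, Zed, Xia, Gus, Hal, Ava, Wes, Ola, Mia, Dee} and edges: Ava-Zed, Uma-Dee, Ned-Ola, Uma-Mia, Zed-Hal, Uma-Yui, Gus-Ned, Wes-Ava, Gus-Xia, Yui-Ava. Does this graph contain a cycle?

No

|V| = 12, |E| = 10, number of components = 2.
Since 10 = 12 - 2, the graph is a forest and contains no cycle.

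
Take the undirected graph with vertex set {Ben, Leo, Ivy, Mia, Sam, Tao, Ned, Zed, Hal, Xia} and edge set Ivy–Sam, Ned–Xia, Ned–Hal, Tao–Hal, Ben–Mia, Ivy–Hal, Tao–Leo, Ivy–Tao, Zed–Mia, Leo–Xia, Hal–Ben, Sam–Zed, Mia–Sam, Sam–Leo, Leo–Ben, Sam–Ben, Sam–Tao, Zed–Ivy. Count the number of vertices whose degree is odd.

2

Degrees: Ben:4, Leo:4, Ivy:4, Mia:3, Sam:6, Tao:4, Ned:2, Zed:3, Hal:4, Xia:2
Odd-degree vertices: Mia, Zed.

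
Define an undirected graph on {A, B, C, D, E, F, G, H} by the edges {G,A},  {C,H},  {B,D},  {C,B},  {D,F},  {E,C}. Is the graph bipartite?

Yes

A valid 2-coloring puts {C, D, G} on one side and {A, B, E, F, H} on the other; every edge crosses between the two sides.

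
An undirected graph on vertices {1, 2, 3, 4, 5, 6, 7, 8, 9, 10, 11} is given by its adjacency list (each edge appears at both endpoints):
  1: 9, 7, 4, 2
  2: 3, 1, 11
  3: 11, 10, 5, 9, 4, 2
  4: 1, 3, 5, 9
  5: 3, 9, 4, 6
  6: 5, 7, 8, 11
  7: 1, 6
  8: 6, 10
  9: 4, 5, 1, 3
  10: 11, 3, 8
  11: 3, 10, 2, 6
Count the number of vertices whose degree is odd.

2

Degrees: 1:4, 2:3, 3:6, 4:4, 5:4, 6:4, 7:2, 8:2, 9:4, 10:3, 11:4
Odd-degree vertices: 2, 10.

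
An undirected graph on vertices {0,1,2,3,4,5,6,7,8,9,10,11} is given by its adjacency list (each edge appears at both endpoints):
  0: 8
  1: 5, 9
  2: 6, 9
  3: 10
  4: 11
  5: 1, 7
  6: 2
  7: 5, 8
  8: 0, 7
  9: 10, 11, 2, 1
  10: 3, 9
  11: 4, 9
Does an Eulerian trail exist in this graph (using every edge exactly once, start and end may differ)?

Degrees: 0:1, 1:2, 2:2, 3:1, 4:1, 5:2, 6:1, 7:2, 8:2, 9:4, 10:2, 11:2
Odd-degree vertices: 0, 3, 4, 6 (4 total).
With 4 odd-degree vertices (more than two), no single trail can use every edge.

No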